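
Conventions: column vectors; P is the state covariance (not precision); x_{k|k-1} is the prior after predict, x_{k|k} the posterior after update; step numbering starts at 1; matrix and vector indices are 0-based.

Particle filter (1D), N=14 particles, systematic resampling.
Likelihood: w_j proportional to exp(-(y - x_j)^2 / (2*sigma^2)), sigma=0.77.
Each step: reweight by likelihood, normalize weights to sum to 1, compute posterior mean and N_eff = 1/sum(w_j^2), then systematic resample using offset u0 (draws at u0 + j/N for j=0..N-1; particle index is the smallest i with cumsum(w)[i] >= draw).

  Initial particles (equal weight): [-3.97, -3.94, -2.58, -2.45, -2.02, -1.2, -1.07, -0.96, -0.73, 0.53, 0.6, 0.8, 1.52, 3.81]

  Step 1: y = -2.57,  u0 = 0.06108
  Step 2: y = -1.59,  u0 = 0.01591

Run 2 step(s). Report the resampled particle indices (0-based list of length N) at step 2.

step 1: w=[0.0520, 0.0557, 0.2713, 0.2681, 0.2102, 0.0557, 0.0407, 0.0305, 0.0156, 0.0001, 0.0001, 0.0000, 0.0000, 0.0000]  mean=-2.3583  Neff=4.9649  idx=[1, 2, 2, 2, 2, 3, 3, 3, 3, 4, 4, 4, 6, 8]
step 2: w=[0.0012, 0.0561, 0.0561, 0.0561, 0.0561, 0.0687, 0.0687, 0.0687, 0.0687, 0.1097, 0.1097, 0.1097, 0.1020, 0.0687]  mean=-2.0806  Neff=12.0978  idx=[1, 2, 3, 5, 6, 7, 8, 9, 9, 10, 11, 11, 12, 13]

resampled_idx = [1, 2, 3, 5, 6, 7, 8, 9, 9, 10, 11, 11, 12, 13]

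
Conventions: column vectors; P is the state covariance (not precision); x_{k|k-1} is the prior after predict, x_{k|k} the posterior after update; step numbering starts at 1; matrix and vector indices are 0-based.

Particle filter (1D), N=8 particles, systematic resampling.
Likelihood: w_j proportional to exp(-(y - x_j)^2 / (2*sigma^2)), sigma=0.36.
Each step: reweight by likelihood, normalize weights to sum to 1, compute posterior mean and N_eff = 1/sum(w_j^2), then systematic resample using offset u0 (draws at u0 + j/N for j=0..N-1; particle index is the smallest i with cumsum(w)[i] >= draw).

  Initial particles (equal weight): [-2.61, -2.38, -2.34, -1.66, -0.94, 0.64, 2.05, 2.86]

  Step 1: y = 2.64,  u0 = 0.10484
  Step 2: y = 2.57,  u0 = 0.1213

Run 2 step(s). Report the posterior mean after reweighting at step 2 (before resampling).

step 1: w=[0.0000, 0.0000, 0.0000, 0.0000, 0.0000, 0.0000, 0.2393, 0.7607]  mean=2.6661  Neff=1.5726  idx=[6, 6, 7, 7, 7, 7, 7, 7]
step 2: w=[0.0699, 0.0699, 0.1434, 0.1434, 0.1434, 0.1434, 0.1434, 0.1434]  mean=2.7468  Neff=7.5130  idx=[1, 2, 3, 4, 5, 6, 7, 7]

post_mean = 2.7468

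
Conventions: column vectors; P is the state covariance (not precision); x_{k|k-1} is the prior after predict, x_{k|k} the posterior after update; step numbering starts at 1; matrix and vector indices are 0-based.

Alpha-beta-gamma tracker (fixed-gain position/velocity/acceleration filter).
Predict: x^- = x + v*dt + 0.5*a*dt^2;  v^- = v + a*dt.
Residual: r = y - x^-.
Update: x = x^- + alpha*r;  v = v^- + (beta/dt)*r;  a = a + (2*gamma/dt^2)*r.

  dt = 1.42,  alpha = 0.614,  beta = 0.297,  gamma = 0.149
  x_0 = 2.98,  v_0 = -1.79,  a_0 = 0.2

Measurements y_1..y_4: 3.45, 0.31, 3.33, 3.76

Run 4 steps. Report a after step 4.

a_post = 0.7148

step 1: x_pred=0.6398  r=2.8102  x^+=2.3653  v^+=-0.9182  a^+=0.6153
step 2: x_pred=1.6817  r=-1.3717  x^+=0.8395  v^+=-0.3314  a^+=0.4126
step 3: x_pred=0.7849  r=2.5451  x^+=2.3476  v^+=0.7868  a^+=0.7887
step 4: x_pred=4.2600  r=-0.5000  x^+=3.9530  v^+=1.8022  a^+=0.7148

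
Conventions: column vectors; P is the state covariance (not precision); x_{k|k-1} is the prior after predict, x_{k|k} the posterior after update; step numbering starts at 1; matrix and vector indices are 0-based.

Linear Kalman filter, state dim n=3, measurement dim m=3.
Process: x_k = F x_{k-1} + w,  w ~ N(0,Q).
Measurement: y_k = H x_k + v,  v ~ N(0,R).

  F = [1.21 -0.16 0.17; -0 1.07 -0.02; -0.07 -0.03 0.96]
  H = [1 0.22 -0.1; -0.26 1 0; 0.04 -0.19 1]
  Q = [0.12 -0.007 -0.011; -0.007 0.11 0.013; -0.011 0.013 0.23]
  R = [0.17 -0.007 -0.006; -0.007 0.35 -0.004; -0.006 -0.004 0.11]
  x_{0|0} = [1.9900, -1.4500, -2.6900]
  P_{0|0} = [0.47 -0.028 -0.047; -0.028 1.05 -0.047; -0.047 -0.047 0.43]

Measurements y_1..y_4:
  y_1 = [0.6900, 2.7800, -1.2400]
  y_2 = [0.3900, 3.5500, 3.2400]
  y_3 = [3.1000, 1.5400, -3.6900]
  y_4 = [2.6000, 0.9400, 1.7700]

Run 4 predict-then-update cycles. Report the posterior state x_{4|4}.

x_post = [1.9279, 2.0512, 0.9742]

step 1: x^-=[2.1826, -1.4977, -2.6782]  P^-=[0.8415 -0.2320 -0.0215; -0.2320 1.3143 -0.0752; -0.0215 -0.0752 0.6384]  S=[0.9870 -0.1484 -0.0884; -0.1484 1.8419 -0.3529; -0.0884 -0.3529 0.8276]  K=[0.7854 -0.1659 0.0812; 0.1719 0.7474 -0.0668; -0.0097 0.1221 0.8387]  nu=[-1.4309, 4.8452, 1.0663]  x^+=[0.3415, 1.8063, -1.1786]  P^+=[0.1397 -0.0276 -0.0059; -0.0276 0.2535 0.0379; -0.0059 0.0379 0.0993]
step 2: x^-=[-0.0762, 1.9563, -1.2095]  P^-=[0.3400 -0.0793 -0.0176; -0.0793 0.3986 0.0440; -0.0176 0.0440 0.3209]  S=[0.4992 -0.0873 -0.0338; -0.0873 0.8128 -0.0418; -0.0338 -0.0418 0.4289]  K=[0.6302 -0.1354 0.0623; 0.0984 0.5252 -0.0225; -0.0135 0.0961 0.7353]  nu=[-0.0852, 1.5739, 4.8243]  x^+=[-0.0425, 2.6659, 2.4903]  P^+=[0.1122 -0.0229 -0.0052; -0.0229 0.1773 0.0294; -0.0052 0.0294 0.0864]
step 3: x^-=[-0.0546, 2.8027, 2.3137]  P^-=[0.2964 -0.0617 -0.0157; -0.0617 0.3117 0.0376; -0.0157 0.0376 0.3092]  S=[0.4590 -0.0778 -0.0335; -0.0778 0.7138 -0.0302; -0.0335 -0.0302 0.4164]  K=[0.6026 -0.1262 0.0584; 0.0849 0.4677 -0.0172; -0.0154 0.0875 0.7291]  nu=[2.7693, -1.2769, -5.4690]  x^+=[1.4560, 2.5344, -1.8283]  P^+=[0.1071 -0.0208 -0.0049; -0.0208 0.1578 0.0265; -0.0049 0.0265 0.0852]
step 4: x^-=[1.0455, 2.7484, -1.9331]  P^-=[0.2878 -0.0562 -0.0148; -0.0562 0.2895 0.0351; -0.0148 0.0351 0.3082]  S=[0.4516 -0.0750 -0.0335; -0.0750 0.6882 -0.0281; -0.0335 -0.0281 0.4155]  K=[0.5971 -0.1229 0.0578; 0.0824 0.4502 -0.0162; -0.0156 0.0846 0.7289]  nu=[0.7566, -1.5366, 4.1835]  x^+=[1.9279, 2.0512, 0.9742]  P^+=[0.1059 -0.0199 -0.0048; -0.0199 0.1519 0.0256; -0.0048 0.0256 0.0850]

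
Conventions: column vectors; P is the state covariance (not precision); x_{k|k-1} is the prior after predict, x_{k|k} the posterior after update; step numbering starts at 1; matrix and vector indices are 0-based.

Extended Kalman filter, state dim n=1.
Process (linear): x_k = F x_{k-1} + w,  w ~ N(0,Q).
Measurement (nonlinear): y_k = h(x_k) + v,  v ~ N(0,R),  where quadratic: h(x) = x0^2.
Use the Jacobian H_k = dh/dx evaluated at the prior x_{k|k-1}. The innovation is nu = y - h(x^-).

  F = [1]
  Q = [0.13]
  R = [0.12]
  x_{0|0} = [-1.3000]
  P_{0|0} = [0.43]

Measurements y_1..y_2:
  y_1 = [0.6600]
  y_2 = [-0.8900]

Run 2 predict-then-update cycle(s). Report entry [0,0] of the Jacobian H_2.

step 1: x^-=[-1.3000]  P^-=[0.5600]  H_jac=[-2.6000]  S=[3.9056]  K=[-0.3728]  nu=[-1.0300]  x^+=[-0.9160]  P^+=[0.0172]
step 2: x^-=[-0.9160]  P^-=[0.1472]  H_jac=[-1.8320]  S=[0.6141]  K=[-0.4392]  nu=[-1.7291]  x^+=[-0.1566]  P^+=[0.0288]

H_jac[0,0] = -1.8320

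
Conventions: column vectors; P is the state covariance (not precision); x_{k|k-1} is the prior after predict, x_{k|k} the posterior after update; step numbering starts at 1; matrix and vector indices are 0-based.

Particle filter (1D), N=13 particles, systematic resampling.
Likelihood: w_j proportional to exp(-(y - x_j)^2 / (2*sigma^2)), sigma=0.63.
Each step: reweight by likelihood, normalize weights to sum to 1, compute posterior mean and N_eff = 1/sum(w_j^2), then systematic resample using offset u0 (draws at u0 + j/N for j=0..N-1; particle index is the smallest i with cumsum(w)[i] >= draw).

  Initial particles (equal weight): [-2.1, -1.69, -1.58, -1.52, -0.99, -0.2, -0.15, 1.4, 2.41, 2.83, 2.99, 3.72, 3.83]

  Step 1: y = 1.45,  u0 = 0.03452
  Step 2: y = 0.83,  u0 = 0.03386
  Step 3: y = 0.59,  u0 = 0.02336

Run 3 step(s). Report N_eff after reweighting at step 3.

step 1: w=[0.0000, 0.0000, 0.0000, 0.0000, 0.0004, 0.0212, 0.0260, 0.6531, 0.2052, 0.0595, 0.0330, 0.0010, 0.0005]  mean=1.6731  Neff=2.1078  idx=[6, 7, 7, 7, 7, 7, 7, 7, 7, 8, 8, 8, 9]
step 2: w=[0.0519, 0.1156, 0.1156, 0.1156, 0.1156, 0.1156, 0.1156, 0.1156, 0.1156, 0.0075, 0.0075, 0.0075, 0.0011]  mean=1.3439  Neff=9.1159  idx=[0, 1, 2, 2, 3, 4, 4, 5, 6, 6, 7, 8, 8]
step 3: w=[0.0872, 0.0761, 0.0761, 0.0761, 0.0761, 0.0761, 0.0761, 0.0761, 0.0761, 0.0761, 0.0761, 0.0761, 0.0761]  mean=1.2648  Neff=12.9807  idx=[0, 1, 2, 3, 4, 5, 6, 7, 8, 9, 10, 11, 12]

N_eff = 12.9807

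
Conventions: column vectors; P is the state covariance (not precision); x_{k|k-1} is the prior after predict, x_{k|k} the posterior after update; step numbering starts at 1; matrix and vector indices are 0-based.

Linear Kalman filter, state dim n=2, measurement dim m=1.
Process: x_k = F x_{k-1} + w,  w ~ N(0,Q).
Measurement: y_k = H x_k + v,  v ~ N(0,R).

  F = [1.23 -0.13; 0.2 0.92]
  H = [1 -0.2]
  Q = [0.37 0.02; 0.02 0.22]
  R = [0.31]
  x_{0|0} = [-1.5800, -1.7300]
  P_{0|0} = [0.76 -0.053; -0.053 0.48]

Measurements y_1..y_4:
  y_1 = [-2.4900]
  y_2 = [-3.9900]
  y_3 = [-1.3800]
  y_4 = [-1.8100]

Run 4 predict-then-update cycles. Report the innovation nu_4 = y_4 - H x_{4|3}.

step 1: x^-=[-1.7185, -1.9076]  P^-=[1.5449 0.0910; 0.0910 0.6372]  S=[1.8440]  K=[0.8279; -0.0198]  nu=[-1.1530]  x^+=[-2.6731, -1.8848]  P^+=[0.2809 0.1212; 0.1212 0.6364]
step 2: x^-=[-3.0429, -2.2686]  P^-=[0.7670 0.1469; 0.1469 0.8145]  S=[1.0508]  K=[0.7019; -0.0152]  nu=[-1.4008]  x^+=[-4.0262, -2.2473]  P^+=[0.2492 0.1581; 0.1581 0.8143]
step 3: x^-=[-4.6601, -2.8728]  P^-=[0.7102 0.1588; 0.1588 0.9774]  S=[0.9958]  K=[0.6813; -0.0369]  nu=[2.7055]  x^+=[-2.8167, -2.9725]  P^+=[0.2480 0.1838; 0.1838 0.9760]
step 4: x^-=[-3.0781, -3.2981]  P^-=[0.7029 0.1675; 0.1675 1.1236]  S=[0.9908]  K=[0.6756; -0.0578]  nu=[0.6085]  x^+=[-2.6670, -3.3332]  P^+=[0.2507 0.2061; 0.2061 1.1203]

innov = [0.6085]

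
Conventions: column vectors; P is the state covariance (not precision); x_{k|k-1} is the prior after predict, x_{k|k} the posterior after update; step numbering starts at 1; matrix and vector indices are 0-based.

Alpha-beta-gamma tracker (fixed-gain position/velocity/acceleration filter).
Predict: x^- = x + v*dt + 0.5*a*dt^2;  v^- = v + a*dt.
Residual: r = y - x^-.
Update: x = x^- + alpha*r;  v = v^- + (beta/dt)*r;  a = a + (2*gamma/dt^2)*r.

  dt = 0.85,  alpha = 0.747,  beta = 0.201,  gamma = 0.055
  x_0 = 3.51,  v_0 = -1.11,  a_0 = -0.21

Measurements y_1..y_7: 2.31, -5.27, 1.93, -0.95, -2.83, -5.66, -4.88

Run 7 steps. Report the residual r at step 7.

resid = 1.8919

step 1: x_pred=2.4906  r=-0.1806  x^+=2.3557  v^+=-1.3312  a^+=-0.2375
step 2: x_pred=1.1384  r=-6.4084  x^+=-3.6487  v^+=-3.0485  a^+=-1.2132
step 3: x_pred=-6.6782  r=8.6082  x^+=-0.2479  v^+=-2.0441  a^+=0.0974
step 4: x_pred=-1.9502  r=1.0002  x^+=-1.2030  v^+=-1.7248  a^+=0.2497
step 5: x_pred=-2.5789  r=-0.2511  x^+=-2.7665  v^+=-1.5719  a^+=0.2115
step 6: x_pred=-4.0262  r=-1.6338  x^+=-5.2467  v^+=-1.7785  a^+=-0.0373
step 7: x_pred=-6.7719  r=1.8919  x^+=-5.3586  v^+=-1.3628  a^+=0.2508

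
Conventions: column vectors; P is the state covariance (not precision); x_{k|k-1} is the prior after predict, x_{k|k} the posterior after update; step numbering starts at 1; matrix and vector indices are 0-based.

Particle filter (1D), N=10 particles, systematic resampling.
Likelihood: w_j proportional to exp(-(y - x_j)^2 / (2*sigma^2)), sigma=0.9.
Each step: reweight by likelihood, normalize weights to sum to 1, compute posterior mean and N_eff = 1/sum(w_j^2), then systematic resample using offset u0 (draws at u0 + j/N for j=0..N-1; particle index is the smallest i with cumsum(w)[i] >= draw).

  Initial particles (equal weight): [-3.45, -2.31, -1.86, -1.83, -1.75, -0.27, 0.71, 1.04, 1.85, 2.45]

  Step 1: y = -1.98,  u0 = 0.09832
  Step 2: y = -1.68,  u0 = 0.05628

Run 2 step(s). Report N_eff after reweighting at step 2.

N_eff = 8.9883

step 1: w=[0.0609, 0.2163, 0.2293, 0.2281, 0.2239, 0.0380, 0.0027, 0.0008, 0.0000, 0.0000]  mean=-1.9529  Neff=4.8391  idx=[1, 1, 2, 2, 2, 3, 3, 4, 4, 6]
step 2: w=[0.0921, 0.0921, 0.1153, 0.1153, 0.1153, 0.1160, 0.1160, 0.1173, 0.1173, 0.0035]  mean=-1.9012  Neff=8.9883  idx=[0, 1, 2, 3, 4, 5, 6, 6, 7, 8]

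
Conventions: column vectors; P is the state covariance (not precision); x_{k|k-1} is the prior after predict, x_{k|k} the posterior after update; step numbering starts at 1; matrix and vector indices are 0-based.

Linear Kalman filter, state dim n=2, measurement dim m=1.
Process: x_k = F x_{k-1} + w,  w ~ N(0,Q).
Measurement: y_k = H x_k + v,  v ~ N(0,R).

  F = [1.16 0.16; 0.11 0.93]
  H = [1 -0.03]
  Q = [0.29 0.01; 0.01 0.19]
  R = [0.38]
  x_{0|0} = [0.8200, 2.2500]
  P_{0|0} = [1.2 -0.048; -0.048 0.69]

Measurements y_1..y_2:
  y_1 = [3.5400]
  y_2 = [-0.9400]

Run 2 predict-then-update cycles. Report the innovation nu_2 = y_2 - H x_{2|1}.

step 1: x^-=[1.3112, 2.1827]  P^-=[1.9046 0.2132; 0.2132 0.7915]  S=[2.2725]  K=[0.8353; 0.0834]  nu=[2.2943]  x^+=[3.2276, 2.3739]  P^+=[0.3191 0.0549; 0.0549 0.7757]
step 2: x^-=[4.1238, 2.5628]  P^-=[0.7596 0.2264; 0.2264 0.8760]  S=[1.1268]  K=[0.6681; 0.1776]  nu=[-4.9869]  x^+=[0.7921, 1.6772]  P^+=[0.2567 0.0927; 0.0927 0.8405]

innov = [-4.9869]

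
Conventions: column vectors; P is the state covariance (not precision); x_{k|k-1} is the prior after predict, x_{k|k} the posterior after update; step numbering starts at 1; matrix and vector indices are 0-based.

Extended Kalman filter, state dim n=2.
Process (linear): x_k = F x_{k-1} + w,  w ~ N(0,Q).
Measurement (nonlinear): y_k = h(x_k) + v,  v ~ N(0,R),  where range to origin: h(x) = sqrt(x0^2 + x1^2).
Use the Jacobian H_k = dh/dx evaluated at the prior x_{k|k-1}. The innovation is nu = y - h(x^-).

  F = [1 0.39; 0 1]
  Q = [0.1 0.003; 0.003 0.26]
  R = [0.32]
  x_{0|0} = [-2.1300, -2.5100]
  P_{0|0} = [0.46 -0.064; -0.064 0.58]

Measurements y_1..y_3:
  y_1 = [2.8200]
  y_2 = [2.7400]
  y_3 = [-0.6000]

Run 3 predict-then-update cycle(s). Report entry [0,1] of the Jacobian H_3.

H_jac[0,1] = -0.3756

step 1: x^-=[-3.1089, -2.5100]  P^-=[0.5983 0.1652; 0.1652 0.8400]  H_jac=[-0.7781 -0.6282]  S=[1.1752]  K=[-0.4844; -0.5584]  nu=[-1.1757]  x^+=[-2.5394, -1.8535]  P^+=[0.3225 -0.1527; -0.1527 0.4736]
step 2: x^-=[-3.2622, -1.8535]  P^-=[0.3754 0.0350; 0.0350 0.7336]  H_jac=[-0.8695 -0.4940]  S=[0.8129]  K=[-0.4228; -0.4832]  nu=[-1.0120]  x^+=[-2.8343, -1.3645]  P^+=[0.2301 -0.1311; -0.1311 0.5438]
step 3: x^-=[-3.3665, -1.3645]  P^-=[0.3106 0.0840; 0.0840 0.8038]  H_jac=[-0.9268 -0.3756]  S=[0.7586]  K=[-0.4210; -0.5006]  nu=[-4.2325]  x^+=[-1.5847, 0.7542]  P^+=[0.1761 -0.0759; -0.0759 0.6137]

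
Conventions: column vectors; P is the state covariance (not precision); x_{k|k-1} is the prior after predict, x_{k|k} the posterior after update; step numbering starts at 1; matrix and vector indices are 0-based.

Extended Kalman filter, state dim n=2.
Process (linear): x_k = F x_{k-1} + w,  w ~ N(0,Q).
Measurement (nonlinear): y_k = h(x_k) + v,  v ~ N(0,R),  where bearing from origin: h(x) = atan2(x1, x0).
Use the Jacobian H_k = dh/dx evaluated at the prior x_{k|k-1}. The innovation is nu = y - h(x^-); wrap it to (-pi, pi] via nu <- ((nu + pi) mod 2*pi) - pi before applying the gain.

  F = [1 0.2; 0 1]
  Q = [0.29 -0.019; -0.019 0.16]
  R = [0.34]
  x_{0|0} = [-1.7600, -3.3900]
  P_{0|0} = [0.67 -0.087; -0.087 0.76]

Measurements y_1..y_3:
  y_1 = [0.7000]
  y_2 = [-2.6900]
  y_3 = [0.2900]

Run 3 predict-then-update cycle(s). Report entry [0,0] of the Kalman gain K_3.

step 1: x^-=[-2.4380, -3.3900]  P^-=[0.9556 0.0460; 0.0460 0.9200]  H_jac=[0.1944 -0.1398]  S=[0.3916]  K=[0.4580; -0.3057]  nu=[2.8943]  x^+=[-1.1124, -4.2746]  P^+=[0.8735 0.1008; 0.1008 0.8834]
step 2: x^-=[-1.9673, -4.2746]  P^-=[1.2391 0.2585; 0.2585 1.0434]  H_jac=[0.1930 -0.0888]  S=[0.3855]  K=[0.5609; -0.1110]  nu=[-0.6879]  x^+=[-2.3531, -4.1983]  P^+=[1.1178 0.2825; 0.2825 1.0387]
step 3: x^-=[-3.1928, -4.1983]  P^-=[1.5624 0.4712; 0.4712 1.1987]  H_jac=[0.1509 -0.1148]  S=[0.3750]  K=[0.4845; -0.1772]  nu=[2.5110]  x^+=[-1.9763, -4.6432]  P^+=[1.4744 0.5034; 0.5034 1.1869]

K[0,0] = 0.4845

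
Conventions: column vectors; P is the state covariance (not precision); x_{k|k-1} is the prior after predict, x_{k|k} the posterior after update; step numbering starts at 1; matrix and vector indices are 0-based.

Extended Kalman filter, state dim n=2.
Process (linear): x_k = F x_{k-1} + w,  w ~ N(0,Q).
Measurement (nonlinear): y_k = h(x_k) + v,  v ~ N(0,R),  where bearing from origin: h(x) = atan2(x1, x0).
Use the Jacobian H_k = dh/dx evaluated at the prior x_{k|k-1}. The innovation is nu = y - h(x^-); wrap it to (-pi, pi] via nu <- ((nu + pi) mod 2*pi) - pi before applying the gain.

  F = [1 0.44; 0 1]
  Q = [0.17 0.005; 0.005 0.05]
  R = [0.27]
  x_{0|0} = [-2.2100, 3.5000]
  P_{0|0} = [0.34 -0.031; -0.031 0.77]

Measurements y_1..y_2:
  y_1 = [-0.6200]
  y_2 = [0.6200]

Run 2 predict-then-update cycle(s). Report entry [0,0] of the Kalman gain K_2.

K[0,0] = -0.4041

step 1: x^-=[-0.6700, 3.5000]  P^-=[0.6318 0.3128; 0.3128 0.8200]  H_jac=[-0.2756 -0.0528]  S=[0.3294]  K=[-0.5788; -0.3931]  nu=[-2.3799]  x^+=[0.7075, 4.4355]  P^+=[0.5215 0.2379; 0.2379 0.7691]
step 2: x^-=[2.6591, 4.4355]  P^-=[1.0497 0.5813; 0.5813 0.8191]  H_jac=[-0.1658 0.0994]  S=[0.2878]  K=[-0.4041; -0.0520]  nu=[-0.4107]  x^+=[2.8251, 4.4569]  P^+=[1.0027 0.5752; 0.5752 0.8183]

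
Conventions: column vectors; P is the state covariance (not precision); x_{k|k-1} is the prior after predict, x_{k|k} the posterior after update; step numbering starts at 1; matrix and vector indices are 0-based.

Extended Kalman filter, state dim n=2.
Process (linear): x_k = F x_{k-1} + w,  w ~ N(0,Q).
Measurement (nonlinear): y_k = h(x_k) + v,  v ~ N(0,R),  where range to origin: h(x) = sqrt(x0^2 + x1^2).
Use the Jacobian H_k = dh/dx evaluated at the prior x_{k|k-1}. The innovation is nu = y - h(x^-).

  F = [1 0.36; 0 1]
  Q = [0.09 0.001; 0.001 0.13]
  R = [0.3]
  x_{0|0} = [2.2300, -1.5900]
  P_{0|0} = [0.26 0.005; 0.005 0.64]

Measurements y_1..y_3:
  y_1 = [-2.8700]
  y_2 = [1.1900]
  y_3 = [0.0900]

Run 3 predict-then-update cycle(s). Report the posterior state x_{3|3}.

step 1: x^-=[1.6576, -1.5900]  P^-=[0.4365 0.2364; 0.2364 0.7700]  H_jac=[0.7217 -0.6922]  S=[0.6601]  K=[0.2293; -0.5490]  nu=[-5.1669]  x^+=[0.4726, 1.2467]  P^+=[0.4018 0.3195; 0.3195 0.5710]
step 2: x^-=[0.9214, 1.2467]  P^-=[0.7959 0.5261; 0.5261 0.7010]  H_jac=[0.5944 0.8042]  S=[1.5375]  K=[0.5829; 0.5701]  nu=[-0.3602]  x^+=[0.7115, 1.0413]  P^+=[0.2736 0.0152; 0.0152 0.2014]
step 3: x^-=[1.0863, 1.0413]  P^-=[0.4006 0.0887; 0.0887 0.3314]  H_jac=[0.7219 0.6920]  S=[0.7561]  K=[0.4637; 0.3880]  nu=[-1.4148]  x^+=[0.4303, 0.4924]  P^+=[0.2380 -0.0473; -0.0473 0.2176]

x_post = [0.4303, 0.4924]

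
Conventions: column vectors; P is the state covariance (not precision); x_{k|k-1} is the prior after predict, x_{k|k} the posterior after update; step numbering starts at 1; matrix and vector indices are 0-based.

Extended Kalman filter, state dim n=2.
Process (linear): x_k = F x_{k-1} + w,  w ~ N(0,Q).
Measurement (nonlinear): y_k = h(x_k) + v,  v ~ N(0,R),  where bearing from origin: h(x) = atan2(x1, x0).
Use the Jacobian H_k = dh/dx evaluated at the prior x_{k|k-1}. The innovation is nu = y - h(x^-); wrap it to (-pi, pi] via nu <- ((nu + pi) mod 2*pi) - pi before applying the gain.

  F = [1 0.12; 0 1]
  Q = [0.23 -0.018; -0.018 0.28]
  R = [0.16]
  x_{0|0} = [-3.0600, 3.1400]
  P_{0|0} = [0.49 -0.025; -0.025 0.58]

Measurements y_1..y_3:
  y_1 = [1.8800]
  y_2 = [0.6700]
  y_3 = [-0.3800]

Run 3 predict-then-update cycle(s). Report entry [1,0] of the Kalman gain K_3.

step 1: x^-=[-2.6832, 3.1400]  P^-=[0.7224 0.0266; 0.0266 0.8600]  H_jac=[-0.1841 -0.1573]  S=[0.2073]  K=[-0.6616; -0.6762]  nu=[-0.3979]  x^+=[-2.4199, 3.4091]  P^+=[0.6316 -0.0661; -0.0661 0.7652]
step 2: x^-=[-2.0109, 3.4091]  P^-=[0.8568 0.0077; 0.0077 1.0452]  H_jac=[-0.2176 -0.1284]  S=[0.2182]  K=[-0.8589; -0.6225]  nu=[-1.4337]  x^+=[-0.7794, 4.3015]  P^+=[0.6958 -0.1090; -0.1090 0.9607]
step 3: x^-=[-0.2632, 4.3015]  P^-=[0.9135 -0.0117; -0.0117 1.2407]  H_jac=[-0.2316 -0.0142]  S=[0.2092]  K=[-1.0106; -0.0711]  nu=[-2.0119]  x^+=[1.7701, 4.4446]  P^+=[0.6998 -0.0267; -0.0267 1.2396]

K[1,0] = -0.0711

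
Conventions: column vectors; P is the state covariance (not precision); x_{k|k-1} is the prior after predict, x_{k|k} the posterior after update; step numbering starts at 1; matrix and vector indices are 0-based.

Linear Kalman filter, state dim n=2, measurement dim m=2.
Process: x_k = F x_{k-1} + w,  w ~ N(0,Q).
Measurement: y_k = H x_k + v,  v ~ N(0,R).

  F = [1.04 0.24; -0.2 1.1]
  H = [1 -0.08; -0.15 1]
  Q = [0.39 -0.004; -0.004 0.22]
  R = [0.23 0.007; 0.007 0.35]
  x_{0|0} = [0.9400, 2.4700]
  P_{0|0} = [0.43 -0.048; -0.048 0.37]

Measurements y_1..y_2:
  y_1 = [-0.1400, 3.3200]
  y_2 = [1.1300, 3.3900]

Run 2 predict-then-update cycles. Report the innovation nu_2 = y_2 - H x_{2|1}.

innov = [0.2384, 0.1804]

step 1: x^-=[1.5704, 2.5290]  P^-=[0.8524 -0.0484; -0.0484 0.7060]  S=[1.0947 -0.2263; -0.2263 1.0897]  K=[0.7824 0.0008; 0.0413 0.6631]  nu=[-1.5081, 1.0266]  x^+=[0.3913, 3.1475]  P^+=[0.1826 0.0331; 0.0331 0.2374]
step 2: x^-=[1.1623, 3.3839]  P^-=[0.6177 0.0570; 0.0570 0.4999]  S=[0.8418 -0.0680; -0.0680 0.8467]  K=[0.7297 0.0165; 0.0675 0.5857]  nu=[0.2384, 0.1804]  x^+=[1.3392, 3.5057]  P^+=[0.1709 0.0365; 0.0365 0.2110]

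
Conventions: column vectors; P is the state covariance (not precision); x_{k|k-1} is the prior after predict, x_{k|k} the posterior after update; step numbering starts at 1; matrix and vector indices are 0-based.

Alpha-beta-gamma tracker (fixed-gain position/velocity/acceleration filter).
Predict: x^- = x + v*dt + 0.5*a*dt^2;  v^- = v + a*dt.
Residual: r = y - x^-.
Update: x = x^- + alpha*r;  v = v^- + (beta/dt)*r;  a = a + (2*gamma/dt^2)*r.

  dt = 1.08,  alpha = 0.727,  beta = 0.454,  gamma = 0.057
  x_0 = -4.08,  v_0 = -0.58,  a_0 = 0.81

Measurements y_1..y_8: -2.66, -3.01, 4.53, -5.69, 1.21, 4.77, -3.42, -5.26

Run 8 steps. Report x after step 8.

step 1: x_pred=-4.2340  r=1.5740  x^+=-3.0897  v^+=0.9565  a^+=0.9638
step 2: x_pred=-1.4946  r=-1.5154  x^+=-2.5963  v^+=1.3604  a^+=0.8157
step 3: x_pred=-0.6513  r=5.1813  x^+=3.1155  v^+=4.4195  a^+=1.3221
step 4: x_pred=8.6596  r=-14.3496  x^+=-1.7726  v^+=-0.1848  a^+=-0.0803
step 5: x_pred=-2.0190  r=3.2290  x^+=0.3285  v^+=1.0858  a^+=0.2352
step 6: x_pred=1.6384  r=3.1316  x^+=3.9151  v^+=2.6563  a^+=0.5413
step 7: x_pred=7.0996  r=-10.5196  x^+=-0.5481  v^+=-1.1812  a^+=-0.4868
step 8: x_pred=-2.1077  r=-3.1523  x^+=-4.3994  v^+=-3.0321  a^+=-0.7949

x_post = -4.3994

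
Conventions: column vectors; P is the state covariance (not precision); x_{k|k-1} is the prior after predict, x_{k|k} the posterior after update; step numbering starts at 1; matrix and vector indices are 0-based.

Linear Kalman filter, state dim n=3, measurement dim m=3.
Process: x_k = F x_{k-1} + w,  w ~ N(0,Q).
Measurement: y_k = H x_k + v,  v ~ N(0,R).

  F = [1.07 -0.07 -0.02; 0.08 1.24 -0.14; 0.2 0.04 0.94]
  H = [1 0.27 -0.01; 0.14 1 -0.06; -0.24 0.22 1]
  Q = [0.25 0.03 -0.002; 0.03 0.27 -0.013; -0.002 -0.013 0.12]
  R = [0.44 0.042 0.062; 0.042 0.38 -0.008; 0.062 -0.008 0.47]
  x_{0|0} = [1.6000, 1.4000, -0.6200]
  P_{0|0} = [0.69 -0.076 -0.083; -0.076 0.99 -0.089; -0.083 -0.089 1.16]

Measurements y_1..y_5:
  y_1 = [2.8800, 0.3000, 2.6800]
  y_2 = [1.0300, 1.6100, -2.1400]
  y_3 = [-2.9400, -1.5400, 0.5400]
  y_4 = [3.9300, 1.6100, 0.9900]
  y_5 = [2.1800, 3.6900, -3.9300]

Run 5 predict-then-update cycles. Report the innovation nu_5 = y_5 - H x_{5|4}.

innov = [0.2616, 2.5690, -4.7934]

step 1: x^-=[1.6264, 1.9508, -0.2068]  P^-=[1.0600 -0.0801 0.0417; -0.0801 1.8371 -0.2318; 0.0417 -0.2318 1.1350]  S=[1.5912 0.6074 -0.1274; 0.6074 2.2466 0.0869; -0.1274 0.0869 1.6415]  K=[0.7068 -0.1588 -0.0771; -0.0482 0.8293 0.0691; 0.1042 -0.1851 0.6722]  nu=[0.7248, -1.8909, 2.8480]  x^+=[2.2195, 0.5445, 2.1330]  P^+=[0.3191 -0.0687 0.1006; -0.0687 0.3183 -0.0637; 0.1006 -0.0637 0.3620]
step 2: x^-=[2.2941, 0.5541, 2.4707]  P^-=[0.6228 -0.0743 0.1616; -0.0743 0.7748 -0.1261; 0.1616 -0.1261 0.4851]  S=[1.0767 0.2549 0.0704; 0.2549 1.1604 0.0285; 0.0704 0.0285 0.9032]  K=[0.5912 -0.1260 -0.0468; -0.0360 0.6720 0.0505; 0.1199 -0.1519 0.4588]  nu=[-1.3890, 0.8829, -4.1820]  x^+=[1.5573, 0.9863, 0.2512]  P^+=[0.2676 -0.0546 0.0919; -0.0546 0.2579 -0.0537; 0.0919 -0.0537 0.2582]
step 3: x^-=[1.5922, 1.3125, 0.5871]  P^-=[0.5619 -0.0540 0.1438; -0.0540 0.6790 -0.1016; 0.1438 -0.1016 0.3889]  S=[1.0199 0.2420 0.0721; 0.2420 1.0661 0.0324; 0.0721 0.0324 0.8161]  K=[0.5652 -0.1118 -0.0491; -0.0278 0.6403 0.0515; 0.1142 -0.1365 0.4022]  nu=[-4.8807, -3.0402, 0.0463]  x^+=[-0.8287, -0.4961, 0.4632]  P^+=[0.2550 -0.0490 0.0848; -0.0490 0.2457 -0.0485; 0.0848 -0.0485 0.2282]
step 4: x^-=[-0.8613, -0.7463, 0.2498]  P^-=[0.5468 -0.0457 0.1344; -0.0457 0.6591 -0.0913; 0.1344 -0.0913 0.3597]  S=[1.0081 0.2435 0.0695; 0.2435 1.0470 0.0373; 0.0695 0.0373 0.7933]  K=[0.5581 -0.1061 -0.0526; -0.0243 0.6323 0.0540; 0.1100 -0.1291 0.3839]  nu=[4.9953, 2.4919, 0.6977]  x^+=[1.6257, 0.7456, 0.7455]  P^+=[0.2513 -0.0468 0.0813; -0.0468 0.2426 -0.0458; 0.0813 -0.0458 0.2179]
step 5: x^-=[1.6724, 0.9502, 1.0557]  P^-=[0.5424 -0.0423 0.1302; -0.0423 0.6538 -0.0867; 0.1302 -0.0867 0.3494]  S=[1.0051 0.2450 0.0679; 0.2450 1.0420 0.0401; 0.0679 0.0401 0.7861]  K=[0.5560 -0.1039 -0.0546; -0.0230 0.6300 0.0555; 0.1079 -0.1257 0.3775]  nu=[0.2616, 2.5690, -4.7934]  x^+=[1.8125, 2.2965, -1.0485]  P^+=[0.2501 -0.0459 0.0798; -0.0459 0.2417 -0.0446; 0.0798 -0.0446 0.2141]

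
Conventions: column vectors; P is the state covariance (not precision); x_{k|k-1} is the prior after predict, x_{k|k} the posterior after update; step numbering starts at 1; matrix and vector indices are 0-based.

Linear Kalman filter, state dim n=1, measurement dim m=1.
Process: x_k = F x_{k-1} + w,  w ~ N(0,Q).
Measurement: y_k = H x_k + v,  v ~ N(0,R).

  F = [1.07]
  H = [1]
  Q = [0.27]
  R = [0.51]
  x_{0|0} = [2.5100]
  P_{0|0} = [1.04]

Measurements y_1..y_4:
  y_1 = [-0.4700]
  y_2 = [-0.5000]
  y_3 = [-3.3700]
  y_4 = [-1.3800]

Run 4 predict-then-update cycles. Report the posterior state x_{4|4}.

step 1: x^-=[2.6857]  P^-=[1.4607]  S=[1.9707]  K=[0.7412]  nu=[-3.1557]  x^+=[0.3467]  P^+=[0.3780]
step 2: x^-=[0.3709]  P^-=[0.7028]  S=[1.2128]  K=[0.5795]  nu=[-0.8709]  x^+=[-0.1338]  P^+=[0.2955]
step 3: x^-=[-0.1431]  P^-=[0.6084]  S=[1.1184]  K=[0.5440]  nu=[-3.2269]  x^+=[-1.8985]  P^+=[0.2774]
step 4: x^-=[-2.0314]  P^-=[0.5876]  S=[1.0976]  K=[0.5354]  nu=[0.6514]  x^+=[-1.6826]  P^+=[0.2730]

x_post = [-1.6826]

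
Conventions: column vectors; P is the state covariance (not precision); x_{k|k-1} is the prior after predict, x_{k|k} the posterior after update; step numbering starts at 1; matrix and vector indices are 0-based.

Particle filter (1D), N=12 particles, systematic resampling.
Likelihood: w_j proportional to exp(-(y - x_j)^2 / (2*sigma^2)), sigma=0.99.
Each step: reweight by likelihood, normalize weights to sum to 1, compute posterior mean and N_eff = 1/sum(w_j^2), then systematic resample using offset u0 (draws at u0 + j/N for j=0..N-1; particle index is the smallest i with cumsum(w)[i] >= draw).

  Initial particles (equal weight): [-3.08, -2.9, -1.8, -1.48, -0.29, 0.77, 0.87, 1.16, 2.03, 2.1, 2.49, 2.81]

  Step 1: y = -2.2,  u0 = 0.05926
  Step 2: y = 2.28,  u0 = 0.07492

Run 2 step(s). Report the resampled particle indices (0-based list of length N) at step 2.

step 1: w=[0.2029, 0.2346, 0.2776, 0.2312, 0.0468, 0.0033, 0.0025, 0.0009, 0.0000, 0.0000, 0.0000, 0.0000]  mean=-2.1548  Neff=4.3677  idx=[0, 0, 1, 1, 1, 2, 2, 2, 3, 3, 3, 4]
step 2: w=[0.0000, 0.0000, 0.0000, 0.0000, 0.0000, 0.0055, 0.0055, 0.0055, 0.0198, 0.0198, 0.0198, 0.9240]  mean=-0.3859  Neff=1.1696  idx=[10, 11, 11, 11, 11, 11, 11, 11, 11, 11, 11, 11]

resampled_idx = [10, 11, 11, 11, 11, 11, 11, 11, 11, 11, 11, 11]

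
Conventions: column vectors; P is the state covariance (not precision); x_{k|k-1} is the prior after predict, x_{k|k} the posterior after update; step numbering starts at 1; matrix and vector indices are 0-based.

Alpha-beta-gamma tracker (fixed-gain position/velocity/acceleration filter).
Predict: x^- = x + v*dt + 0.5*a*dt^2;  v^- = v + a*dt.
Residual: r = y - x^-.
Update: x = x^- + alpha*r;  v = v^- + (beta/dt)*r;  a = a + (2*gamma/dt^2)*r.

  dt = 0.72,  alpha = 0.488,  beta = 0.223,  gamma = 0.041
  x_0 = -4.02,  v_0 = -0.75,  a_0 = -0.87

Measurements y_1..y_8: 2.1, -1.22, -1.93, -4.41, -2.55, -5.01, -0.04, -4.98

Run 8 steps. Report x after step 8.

x_post = -4.1120

step 1: x_pred=-4.7855  r=6.8855  x^+=-1.4254  v^+=0.7562  a^+=0.2191
step 2: x_pred=-0.8241  r=-0.3959  x^+=-1.0173  v^+=0.7914  a^+=0.1565
step 3: x_pred=-0.4070  r=-1.5230  x^+=-1.1502  v^+=0.4323  a^+=-0.0844
step 4: x_pred=-0.8608  r=-3.5492  x^+=-2.5928  v^+=-0.7277  a^+=-0.6458
step 5: x_pred=-3.2841  r=0.7341  x^+=-2.9259  v^+=-0.9653  a^+=-0.5297
step 6: x_pred=-3.7582  r=-1.2518  x^+=-4.3691  v^+=-1.7344  a^+=-0.7277
step 7: x_pred=-5.8064  r=5.7664  x^+=-2.9924  v^+=-0.4723  a^+=0.1844
step 8: x_pred=-3.2847  r=-1.6953  x^+=-4.1120  v^+=-0.8646  a^+=-0.0837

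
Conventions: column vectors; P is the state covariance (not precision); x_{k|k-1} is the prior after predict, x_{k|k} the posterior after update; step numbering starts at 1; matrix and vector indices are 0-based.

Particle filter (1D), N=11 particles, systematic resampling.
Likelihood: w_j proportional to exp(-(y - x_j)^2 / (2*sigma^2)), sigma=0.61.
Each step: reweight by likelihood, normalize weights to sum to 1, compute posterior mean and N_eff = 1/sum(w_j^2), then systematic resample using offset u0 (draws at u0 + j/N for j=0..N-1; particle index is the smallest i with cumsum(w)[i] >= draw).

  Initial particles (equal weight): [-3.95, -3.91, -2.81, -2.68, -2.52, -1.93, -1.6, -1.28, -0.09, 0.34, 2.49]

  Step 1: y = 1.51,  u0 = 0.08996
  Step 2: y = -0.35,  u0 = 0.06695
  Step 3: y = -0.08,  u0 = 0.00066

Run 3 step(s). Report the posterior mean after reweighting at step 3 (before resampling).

post_mean = 0.3400

step 1: w=[0.0000, 0.0000, 0.0000, 0.0000, 0.0000, 0.0000, 0.0000, 0.0001, 0.0688, 0.3409, 0.5902]  mean=1.5793  Neff=2.1307  idx=[9, 9, 9, 9, 10, 10, 10, 10, 10, 10, 10]
step 2: w=[0.2500, 0.2500, 0.2500, 0.2500, 0.0000, 0.0000, 0.0000, 0.0000, 0.0000, 0.0000, 0.0000]  mean=0.3401  Neff=4.0005  idx=[0, 0, 0, 1, 1, 2, 2, 2, 3, 3, 3]
step 3: w=[0.0909, 0.0909, 0.0909, 0.0909, 0.0909, 0.0909, 0.0909, 0.0909, 0.0909, 0.0909, 0.0909]  mean=0.3400  Neff=11.0000  idx=[0, 1, 2, 3, 4, 5, 6, 7, 8, 9, 10]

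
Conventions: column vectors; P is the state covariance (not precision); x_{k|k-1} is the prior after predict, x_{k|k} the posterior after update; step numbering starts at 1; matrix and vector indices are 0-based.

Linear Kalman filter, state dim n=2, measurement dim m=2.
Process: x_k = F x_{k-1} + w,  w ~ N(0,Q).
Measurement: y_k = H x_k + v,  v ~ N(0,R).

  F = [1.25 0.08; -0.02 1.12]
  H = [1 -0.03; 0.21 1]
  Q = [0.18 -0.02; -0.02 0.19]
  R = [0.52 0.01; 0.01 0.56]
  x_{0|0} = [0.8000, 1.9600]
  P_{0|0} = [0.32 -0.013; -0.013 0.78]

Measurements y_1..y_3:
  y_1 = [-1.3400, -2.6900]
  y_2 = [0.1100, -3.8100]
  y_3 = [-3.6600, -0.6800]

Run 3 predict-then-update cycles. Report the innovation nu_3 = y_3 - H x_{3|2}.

step 1: x^-=[1.1568, 2.1792]  P^-=[0.6824 0.0237; 0.0237 1.1691]  S=[1.2020 0.1418; 0.1418 1.7692]  K=[0.5613 0.0494; -0.0886 0.6707]  nu=[-2.4314, -5.1121]  x^+=[-0.4605, -1.0344]  P^+=[0.2915 -0.0279; -0.0279 0.3806]
step 2: x^-=[-0.6584, -1.1493]  P^-=[0.6324 -0.0322; -0.0322 0.6688]  S=[1.1549 0.0907; 0.0907 1.2431]  K=[0.5452 0.0411; -0.0876 0.5389]  nu=[0.7339, -2.5224]  x^+=[-0.3620, -2.5730]  P^+=[0.2830 -0.0309; -0.0309 0.3074]
step 3: x^-=[-0.6584, -2.8745]  P^-=[0.6179 -0.0428; -0.0428 0.5771]  S=[1.1410 0.0799; 0.0799 1.1464]  K=[0.5400 0.0382; -0.0878 0.5017]  nu=[-3.0879, 2.3328]  x^+=[-2.2367, -1.4330]  P^+=[0.2802 -0.0320; -0.0320 0.2868]

innov = [-3.0879, 2.3328]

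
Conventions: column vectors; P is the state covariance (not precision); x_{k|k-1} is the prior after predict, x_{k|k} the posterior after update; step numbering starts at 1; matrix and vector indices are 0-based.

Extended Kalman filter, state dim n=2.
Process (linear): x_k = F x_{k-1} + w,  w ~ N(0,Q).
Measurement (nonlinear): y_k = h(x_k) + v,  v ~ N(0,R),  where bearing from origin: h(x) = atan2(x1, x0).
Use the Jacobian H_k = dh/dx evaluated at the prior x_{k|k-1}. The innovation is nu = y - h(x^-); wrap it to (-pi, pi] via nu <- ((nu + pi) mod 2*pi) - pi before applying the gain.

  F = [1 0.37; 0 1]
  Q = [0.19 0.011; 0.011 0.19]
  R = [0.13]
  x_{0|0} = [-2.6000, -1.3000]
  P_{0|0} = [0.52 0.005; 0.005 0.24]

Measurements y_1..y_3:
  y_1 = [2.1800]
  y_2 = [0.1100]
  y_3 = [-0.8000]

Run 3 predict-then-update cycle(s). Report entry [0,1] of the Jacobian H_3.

step 1: x^-=[-3.0810, -1.3000]  P^-=[0.7466 0.1048; 0.1048 0.4300]  H_jac=[0.1163 -0.2755]  S=[0.1660]  K=[0.3488; -0.6402]  nu=[-1.3609]  x^+=[-3.5557, -0.4287]  P^+=[0.7264 0.1419; 0.1419 0.3620]
step 2: x^-=[-3.7144, -0.4287]  P^-=[1.0709 0.2868; 0.2868 0.5520]  H_jac=[0.0307 -0.2657]  S=[0.1653]  K=[-0.2623; -0.8340]  nu=[3.1367]  x^+=[-4.5371, -3.0446]  P^+=[1.0595 0.2506; 0.2506 0.4370]
step 3: x^-=[-5.6636, -3.0446]  P^-=[1.4948 0.4233; 0.4233 0.6270]  H_jac=[0.0736 -0.1370]  S=[0.1413]  K=[0.3685; -0.3871]  nu=[1.8483]  x^+=[-4.9824, -3.7601]  P^+=[1.4756 0.4435; 0.4435 0.6058]

H_jac[0,1] = -0.1370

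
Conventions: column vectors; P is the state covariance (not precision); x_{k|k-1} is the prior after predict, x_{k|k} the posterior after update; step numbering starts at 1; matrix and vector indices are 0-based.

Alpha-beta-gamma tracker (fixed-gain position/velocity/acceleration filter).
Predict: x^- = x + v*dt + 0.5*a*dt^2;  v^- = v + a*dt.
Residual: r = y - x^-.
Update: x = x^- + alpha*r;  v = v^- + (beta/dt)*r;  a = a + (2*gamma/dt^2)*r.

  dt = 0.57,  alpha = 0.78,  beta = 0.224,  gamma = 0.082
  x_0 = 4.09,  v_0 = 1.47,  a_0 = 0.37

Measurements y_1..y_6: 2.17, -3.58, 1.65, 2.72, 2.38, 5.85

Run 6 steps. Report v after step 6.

v_post = 1.6287

step 1: x_pred=4.9880  r=-2.8180  x^+=2.7900  v^+=0.5735  a^+=-1.0524
step 2: x_pred=2.9459  r=-6.5259  x^+=-2.1443  v^+=-2.5910  a^+=-4.3465
step 3: x_pred=-4.3273  r=5.9773  x^+=0.3350  v^+=-2.7195  a^+=-1.3294
step 4: x_pred=-1.4311  r=4.1511  x^+=1.8068  v^+=-1.8460  a^+=0.7660
step 5: x_pred=0.8790  r=1.5010  x^+=2.0498  v^+=-0.8195  a^+=1.5236
step 6: x_pred=1.8302  r=4.0198  x^+=4.9656  v^+=1.6287  a^+=3.5527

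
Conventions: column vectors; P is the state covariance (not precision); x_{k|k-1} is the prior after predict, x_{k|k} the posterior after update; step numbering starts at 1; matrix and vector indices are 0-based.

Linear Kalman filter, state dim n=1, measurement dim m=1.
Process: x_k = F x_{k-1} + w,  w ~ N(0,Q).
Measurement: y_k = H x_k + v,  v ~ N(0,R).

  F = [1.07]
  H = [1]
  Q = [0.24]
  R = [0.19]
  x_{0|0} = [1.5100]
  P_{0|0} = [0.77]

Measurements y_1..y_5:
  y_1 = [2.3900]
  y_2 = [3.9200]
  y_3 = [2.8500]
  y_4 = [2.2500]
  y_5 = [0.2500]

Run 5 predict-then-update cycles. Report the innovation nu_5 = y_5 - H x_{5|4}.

innov = [-2.5452]

step 1: x^-=[1.6157]  P^-=[1.1216]  S=[1.3116]  K=[0.8551]  nu=[0.7743]  x^+=[2.2778]  P^+=[0.1625]
step 2: x^-=[2.4373]  P^-=[0.4260]  S=[0.6160]  K=[0.6916]  nu=[1.4827]  x^+=[3.4627]  P^+=[0.1314]
step 3: x^-=[3.7051]  P^-=[0.3904]  S=[0.5804]  K=[0.6727]  nu=[-0.8551]  x^+=[3.1299]  P^+=[0.1278]
step 4: x^-=[3.3490]  P^-=[0.3863]  S=[0.5763]  K=[0.6703]  nu=[-1.0990]  x^+=[2.6123]  P^+=[0.1274]
step 5: x^-=[2.7952]  P^-=[0.3858]  S=[0.5758]  K=[0.6700]  nu=[-2.5452]  x^+=[1.0898]  P^+=[0.1273]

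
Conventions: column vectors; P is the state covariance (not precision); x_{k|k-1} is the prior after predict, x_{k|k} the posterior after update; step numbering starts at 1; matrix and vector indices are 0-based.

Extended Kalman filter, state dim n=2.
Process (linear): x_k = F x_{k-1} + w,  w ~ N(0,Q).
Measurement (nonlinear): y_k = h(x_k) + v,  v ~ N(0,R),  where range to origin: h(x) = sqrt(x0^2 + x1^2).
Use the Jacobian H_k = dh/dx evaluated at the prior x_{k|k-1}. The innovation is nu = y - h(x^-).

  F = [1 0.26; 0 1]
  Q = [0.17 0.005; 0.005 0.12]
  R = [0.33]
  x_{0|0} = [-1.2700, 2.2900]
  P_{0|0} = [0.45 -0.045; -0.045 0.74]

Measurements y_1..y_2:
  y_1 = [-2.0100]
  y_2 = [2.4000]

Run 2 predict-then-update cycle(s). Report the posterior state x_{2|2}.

step 1: x^-=[-0.6746, 2.2900]  P^-=[0.6466 0.1524; 0.1524 0.8600]  H_jac=[-0.2826 0.9592]  S=[1.0903]  K=[-0.0335; 0.7171]  nu=[-4.3973]  x^+=[-0.5273, -0.8633]  P^+=[0.6454 0.1786; 0.1786 0.2993]
step 2: x^-=[-0.7517, -0.8633]  P^-=[0.9285 0.2614; 0.2614 0.4193]  H_jac=[-0.6567 -0.7542]  S=[1.2278]  K=[-0.6572; -0.3974]  nu=[1.2553]  x^+=[-1.5767, -1.3621]  P^+=[0.3982 -0.0592; -0.0592 0.2254]

x_post = [-1.5767, -1.3621]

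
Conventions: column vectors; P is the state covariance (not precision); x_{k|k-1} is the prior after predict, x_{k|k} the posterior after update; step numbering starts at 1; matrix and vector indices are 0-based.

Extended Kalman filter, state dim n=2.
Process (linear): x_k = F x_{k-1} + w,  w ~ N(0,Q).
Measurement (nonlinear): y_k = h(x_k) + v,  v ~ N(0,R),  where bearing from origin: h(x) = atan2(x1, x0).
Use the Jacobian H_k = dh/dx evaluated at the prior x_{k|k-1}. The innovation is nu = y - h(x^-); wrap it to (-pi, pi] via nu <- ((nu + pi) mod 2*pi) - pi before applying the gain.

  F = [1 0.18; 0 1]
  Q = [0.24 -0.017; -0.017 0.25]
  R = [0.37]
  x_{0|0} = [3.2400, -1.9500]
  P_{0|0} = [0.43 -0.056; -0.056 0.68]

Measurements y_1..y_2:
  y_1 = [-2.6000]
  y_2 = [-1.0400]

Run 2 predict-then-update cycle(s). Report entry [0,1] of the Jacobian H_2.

H_jac[0,1] = 0.1485

step 1: x^-=[2.8890, -1.9500]  P^-=[0.6719 0.0494; 0.0494 0.9300]  H_jac=[0.1605 0.2378]  S=[0.4437]  K=[0.2695; 0.5163]  nu=[-2.0063]  x^+=[2.3482, -2.9859]  P^+=[0.6396 -0.0123; -0.0123 0.8117]
step 2: x^-=[1.8108, -2.9859]  P^-=[0.9015 0.1168; 0.1168 1.0617]  H_jac=[0.2449 0.1485]  S=[0.4559]  K=[0.5222; 0.4085]  nu=[-0.0143]  x^+=[1.8033, -2.9918]  P^+=[0.7772 0.0195; 0.0195 0.9856]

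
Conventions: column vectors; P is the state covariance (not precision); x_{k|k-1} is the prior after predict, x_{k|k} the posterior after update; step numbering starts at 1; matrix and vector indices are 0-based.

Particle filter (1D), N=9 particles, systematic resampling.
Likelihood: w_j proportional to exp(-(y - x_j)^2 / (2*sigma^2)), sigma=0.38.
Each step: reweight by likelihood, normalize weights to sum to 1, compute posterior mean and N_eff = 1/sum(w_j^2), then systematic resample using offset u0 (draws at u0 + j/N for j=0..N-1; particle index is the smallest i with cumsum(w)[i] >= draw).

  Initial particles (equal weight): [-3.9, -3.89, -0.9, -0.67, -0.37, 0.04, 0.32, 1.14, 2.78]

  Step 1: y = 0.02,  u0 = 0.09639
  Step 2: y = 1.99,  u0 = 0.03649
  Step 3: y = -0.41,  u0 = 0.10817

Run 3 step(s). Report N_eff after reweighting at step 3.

N_eff = 9.0000

step 1: w=[0.0000, 0.0000, 0.0207, 0.0745, 0.2289, 0.3870, 0.2838, 0.0050, 0.0000]  mean=-0.0412  Neff=3.4632  idx=[4, 4, 4, 5, 5, 5, 6, 6, 6]
step 2: w=[0.0000, 0.0000, 0.0000, 0.0097, 0.0097, 0.0097, 0.3236, 0.3236, 0.3236]  mean=0.3118  Neff=3.1797  idx=[6, 6, 6, 7, 7, 7, 8, 8, 8]
step 3: w=[0.1111, 0.1111, 0.1111, 0.1111, 0.1111, 0.1111, 0.1111, 0.1111, 0.1111]  mean=0.3200  Neff=9.0000  idx=[0, 1, 2, 3, 4, 5, 6, 7, 8]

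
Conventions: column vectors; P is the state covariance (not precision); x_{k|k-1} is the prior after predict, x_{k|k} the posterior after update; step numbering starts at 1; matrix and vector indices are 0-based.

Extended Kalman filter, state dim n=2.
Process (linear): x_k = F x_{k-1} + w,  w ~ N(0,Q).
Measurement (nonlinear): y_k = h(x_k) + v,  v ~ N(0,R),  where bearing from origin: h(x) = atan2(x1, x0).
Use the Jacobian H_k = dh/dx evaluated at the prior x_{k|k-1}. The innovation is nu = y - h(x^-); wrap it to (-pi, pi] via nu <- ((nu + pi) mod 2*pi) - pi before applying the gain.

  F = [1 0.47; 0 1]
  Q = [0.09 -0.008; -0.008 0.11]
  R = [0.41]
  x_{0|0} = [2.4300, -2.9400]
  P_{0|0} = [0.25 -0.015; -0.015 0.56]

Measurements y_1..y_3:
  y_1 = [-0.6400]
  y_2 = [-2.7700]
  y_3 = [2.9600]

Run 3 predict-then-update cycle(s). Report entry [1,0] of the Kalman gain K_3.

step 1: x^-=[1.0482, -2.9400]  P^-=[0.4496 0.2402; 0.2402 0.6700]  H_jac=[0.3018 0.1076]  S=[0.4743]  K=[0.3406; 0.3048]  nu=[0.5883]  x^+=[1.2486, -2.7607]  P^+=[0.3946 0.1910; 0.1910 0.6259]
step 2: x^-=[-0.0490, -2.7607]  P^-=[0.8024 0.4772; 0.4772 0.7359]  H_jac=[0.3621 -0.0064]  S=[0.5130]  K=[0.5604; 0.3276]  nu=[-1.1815]  x^+=[-0.7110, -3.1477]  P^+=[0.6413 0.3830; 0.3830 0.6809]
step 3: x^-=[-2.1905, -3.1477]  P^-=[1.2417 0.6950; 0.6950 0.7909]  H_jac=[0.2140 -0.1489]  S=[0.4401]  K=[0.3687; 0.0703]  nu=[-1.1444]  x^+=[-2.6124, -3.2282]  P^+=[1.1819 0.6836; 0.6836 0.7887]

K[1,0] = 0.0703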